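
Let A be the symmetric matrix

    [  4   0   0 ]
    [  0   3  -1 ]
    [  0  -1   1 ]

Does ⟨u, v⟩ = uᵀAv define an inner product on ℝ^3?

Leading principal minors: Δ_1 = 4, Δ_2 = 12, Δ_3 = 8.
All leading principal minors are positive, so by Sylvester's criterion Q is positive definite.
⟨·,·⟩ is an inner product exactly when A is positive definite.

yes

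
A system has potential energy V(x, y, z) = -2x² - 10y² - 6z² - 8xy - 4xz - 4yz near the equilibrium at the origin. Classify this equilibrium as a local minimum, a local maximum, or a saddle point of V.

local maximum

The Hessian at the origin is H = [[-4, -8, -4], [-8, -20, -4], [-4, -4, -12]].
Congruent diagonalization of H (simultaneous row and column reduction) yields pivots -4, -4, -4.
So there are 3 negative pivots.
H is negative definite, so the origin is a strict local maximum.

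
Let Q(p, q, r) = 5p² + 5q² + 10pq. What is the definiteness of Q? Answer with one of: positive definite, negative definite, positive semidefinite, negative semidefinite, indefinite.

positive semidefinite

Write A = [[5, 5, 0], [5, 5, 0], [0, 0, 0]].
Symmetric row and column elimination reduces A to a congruent diagonal form with pivots 5, 0, 0.
So there are 1 positive, 2 zero pivots.
Hence Q is positive semidefinite.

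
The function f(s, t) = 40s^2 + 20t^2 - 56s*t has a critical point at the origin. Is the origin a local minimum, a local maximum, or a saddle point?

The Hessian at the origin is H = [[80, -56], [-56, 40]].
det H = 80·40 − (-56)² = 64 > 0 and H[1,1] = 80 > 0, so H is positive definite.
Therefore the origin is a local minimum.

local minimum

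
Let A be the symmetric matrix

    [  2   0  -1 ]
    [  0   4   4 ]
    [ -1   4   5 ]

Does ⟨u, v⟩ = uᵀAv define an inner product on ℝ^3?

yes

Leading principal minors: Δ_1 = 2, Δ_2 = 8, Δ_3 = 4.
All leading principal minors are positive, so by Sylvester's criterion Q is positive definite.
⟨·,·⟩ is an inner product exactly when A is positive definite.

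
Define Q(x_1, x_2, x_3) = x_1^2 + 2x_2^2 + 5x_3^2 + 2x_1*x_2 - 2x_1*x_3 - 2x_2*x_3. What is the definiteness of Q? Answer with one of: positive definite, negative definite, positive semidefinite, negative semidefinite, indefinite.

positive definite

The symmetric matrix of Q is A = [[1, 1, -1], [1, 2, -1], [-1, -1, 5]].
Leading principal minors: Δ_1 = 1, Δ_2 = 1, Δ_3 = 4.
All leading principal minors are positive, so by Sylvester's criterion Q is positive definite.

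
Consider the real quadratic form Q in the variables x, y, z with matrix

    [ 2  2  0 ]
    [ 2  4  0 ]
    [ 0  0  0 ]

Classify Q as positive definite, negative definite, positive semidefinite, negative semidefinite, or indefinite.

positive semidefinite

Symmetric row and column elimination reduces A to a congruent diagonal form with pivots 2, 2, 0.
So there are 2 positive, 1 zero pivots.
Hence Q is positive semidefinite.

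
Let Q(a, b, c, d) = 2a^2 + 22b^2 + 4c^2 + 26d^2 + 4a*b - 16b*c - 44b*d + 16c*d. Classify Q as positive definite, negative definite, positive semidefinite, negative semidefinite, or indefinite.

The symmetric matrix of Q is A = [[2, 2, 0, 0], [2, 22, -8, -22], [0, -8, 4, 8], [0, -22, 8, 26]].
Leading principal minors: Δ_1 = 2, Δ_2 = 40, Δ_3 = 32, Δ_4 = 32.
All leading principal minors are positive, so by Sylvester's criterion Q is positive definite.

positive definite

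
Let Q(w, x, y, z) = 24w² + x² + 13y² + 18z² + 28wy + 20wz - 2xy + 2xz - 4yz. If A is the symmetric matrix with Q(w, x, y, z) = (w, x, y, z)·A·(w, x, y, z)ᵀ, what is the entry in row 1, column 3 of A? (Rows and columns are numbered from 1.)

The coefficient of w·y in Q is 28. For a symmetric A this equals A[1,3] + A[3,1] = 2·A[1,3].
So A[1,3] = 28/2 = 14.

14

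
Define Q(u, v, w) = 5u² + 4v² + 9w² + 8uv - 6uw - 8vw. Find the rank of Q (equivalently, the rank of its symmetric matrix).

3

Write A = [[5, 4, -3], [4, 4, -4], [-3, -4, 9]].
An LDLᵀ factorisation of A has diagonal entries 5, 4/5, 4.
That gives 3 positive pivots.
The rank is the number of nonzero pivots: 3.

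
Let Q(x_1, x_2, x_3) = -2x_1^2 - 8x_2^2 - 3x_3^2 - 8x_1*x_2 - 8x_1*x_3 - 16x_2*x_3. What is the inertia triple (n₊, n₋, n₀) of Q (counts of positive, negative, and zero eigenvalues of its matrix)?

(1, 1, 1)

Write A = [[-2, -4, -4], [-4, -8, -8], [-4, -8, -3]].
Symmetric row and column elimination reduces A to a congruent diagonal form with pivots -2, 0, 5.
That gives 1 positive, 1 negative, 1 zero pivots.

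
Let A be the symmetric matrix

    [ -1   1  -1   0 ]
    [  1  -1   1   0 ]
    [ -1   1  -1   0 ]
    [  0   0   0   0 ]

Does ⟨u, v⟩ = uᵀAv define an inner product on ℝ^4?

no

Symmetric row and column elimination reduces A to a congruent diagonal form with pivots -1, 0, 0, 0.
That gives 1 negative, 3 zero pivots.
Hence Q is negative semidefinite.
⟨·,·⟩ is an inner product exactly when A is positive definite.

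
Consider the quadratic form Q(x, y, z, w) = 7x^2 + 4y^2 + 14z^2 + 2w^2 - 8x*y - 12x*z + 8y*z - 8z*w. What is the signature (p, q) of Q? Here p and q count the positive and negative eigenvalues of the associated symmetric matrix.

(4, 0)

The associated matrix is A = [[7, -4, -6, 0], [-4, 4, 4, 0], [-6, 4, 14, -4], [0, 0, -4, 2]].
Congruent diagonalization of A (simultaneous row and column reduction) yields pivots 7, 12/7, 26/3, 2/13.
That gives 4 positive pivots.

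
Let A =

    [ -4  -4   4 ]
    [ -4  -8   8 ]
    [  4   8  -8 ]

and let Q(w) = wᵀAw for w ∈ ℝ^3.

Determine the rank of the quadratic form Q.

2

Symmetric row and column elimination reduces A to a congruent diagonal form with pivots -4, -4, 0.
Counting signs: 2 negative, 1 zero.
The rank is the number of nonzero pivots: 2.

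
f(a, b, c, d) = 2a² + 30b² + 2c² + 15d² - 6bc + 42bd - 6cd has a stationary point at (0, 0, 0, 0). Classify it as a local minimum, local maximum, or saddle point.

saddle point

The Hessian at the origin is H = [[4, 0, 0, 0], [0, 60, -6, 42], [0, -6, 4, -6], [0, 42, -6, 30]].
Symmetric row and column elimination reduces H to a congruent diagonal form with pivots 4, 60, 17/5, -6/17.
That gives 3 positive, 1 negative pivots.
H is indefinite, so the origin is a saddle point.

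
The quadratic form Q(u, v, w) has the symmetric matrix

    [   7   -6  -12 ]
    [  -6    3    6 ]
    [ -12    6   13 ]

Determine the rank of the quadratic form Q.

Congruent diagonalization of A (simultaneous row and column reduction) yields pivots 7, -15/7, 1.
So there are 2 positive, 1 negative pivots.
The rank is the number of nonzero pivots: 3.

3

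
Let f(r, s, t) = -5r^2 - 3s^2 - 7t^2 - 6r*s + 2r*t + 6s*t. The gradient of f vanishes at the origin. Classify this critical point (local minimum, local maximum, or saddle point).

local maximum

The Hessian at the origin is H = [[-10, -6, 2], [-6, -6, 6], [2, 6, -14]].
Congruent diagonalization of H (simultaneous row and column reduction) yields pivots -10, -12/5, -4.
Counting signs: 3 negative.
H is negative definite, so the origin is a strict local maximum.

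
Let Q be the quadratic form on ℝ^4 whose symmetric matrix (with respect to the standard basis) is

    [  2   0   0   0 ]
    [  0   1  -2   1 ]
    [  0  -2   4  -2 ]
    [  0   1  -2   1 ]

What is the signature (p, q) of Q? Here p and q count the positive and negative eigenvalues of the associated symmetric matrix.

Symmetric row and column elimination reduces A to a congruent diagonal form with pivots 2, 1, 0, 0.
That gives 2 positive, 2 zero pivots.

(2, 0)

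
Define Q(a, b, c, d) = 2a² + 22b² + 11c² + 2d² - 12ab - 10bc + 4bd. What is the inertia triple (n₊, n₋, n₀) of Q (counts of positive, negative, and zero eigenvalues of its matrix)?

Write A = [[2, -6, 0, 0], [-6, 22, -5, 2], [0, -5, 11, 0], [0, 2, 0, 2]].
Row-reducing A symmetrically gives the diagonal entries 2, 4, 19/4, -6/19.
That gives 3 positive, 1 negative pivots.

(3, 1, 0)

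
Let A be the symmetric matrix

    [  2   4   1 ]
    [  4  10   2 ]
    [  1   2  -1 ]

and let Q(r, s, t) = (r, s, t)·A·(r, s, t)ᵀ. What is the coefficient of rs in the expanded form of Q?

The coefficient of rs is A[1,2] + A[2,1] = 2·4 = 8.

8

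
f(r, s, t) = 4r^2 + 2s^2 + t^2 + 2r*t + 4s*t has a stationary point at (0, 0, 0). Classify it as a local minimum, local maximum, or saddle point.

The Hessian at the origin is H = [[8, 0, 2], [0, 4, 4], [2, 4, 2]].
Applying the same elementary operations to the rows and columns of H produces a congruent diagonal matrix with entries 8, 4, -5/2.
That gives 2 positive, 1 negative pivots.
H is indefinite, so the origin is a saddle point.

saddle point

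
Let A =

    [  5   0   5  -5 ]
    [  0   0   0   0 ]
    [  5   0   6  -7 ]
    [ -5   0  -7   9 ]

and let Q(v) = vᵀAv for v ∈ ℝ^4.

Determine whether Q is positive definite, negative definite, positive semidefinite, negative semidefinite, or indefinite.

positive semidefinite

Symmetric row and column elimination reduces A to a congruent diagonal form with pivots 5, 0, 1, 0.
So there are 2 positive, 2 zero pivots.
Hence Q is positive semidefinite.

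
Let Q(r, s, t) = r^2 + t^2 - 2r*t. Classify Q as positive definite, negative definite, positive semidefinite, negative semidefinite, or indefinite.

The associated matrix is A = [[1, 0, -1], [0, 0, 0], [-1, 0, 1]].
Congruent diagonalization of A (simultaneous row and column reduction) yields pivots 1, 0, 0.
Counting signs: 1 positive, 2 zero.
Hence Q is positive semidefinite.

positive semidefinite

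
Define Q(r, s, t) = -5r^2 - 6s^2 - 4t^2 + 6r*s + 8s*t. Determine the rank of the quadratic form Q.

3

Write A = [[-5, 3, 0], [3, -6, 4], [0, 4, -4]].
An LDLᵀ factorisation of A has diagonal entries -5, -21/5, -4/21.
So there are 3 negative pivots.
The rank is the number of nonzero pivots: 3.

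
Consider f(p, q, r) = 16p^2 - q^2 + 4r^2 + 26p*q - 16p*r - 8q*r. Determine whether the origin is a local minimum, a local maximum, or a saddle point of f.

The Hessian at the origin is H = [[32, 26, -16], [26, -2, -8], [-16, -8, 8]].
Row-reducing H symmetrically gives the diagonal entries 32, -185/8, 40/37.
So there are 2 positive, 1 negative pivots.
H is indefinite, so the origin is a saddle point.

saddle point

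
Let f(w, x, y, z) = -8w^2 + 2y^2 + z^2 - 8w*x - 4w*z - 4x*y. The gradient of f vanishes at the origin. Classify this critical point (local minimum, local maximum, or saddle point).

saddle point

The Hessian at the origin is H = [[-16, -8, 0, -4], [-8, 0, -4, 0], [0, -4, 4, 0], [-4, 0, 0, 2]].
H is indefinite, so the origin is a saddle point.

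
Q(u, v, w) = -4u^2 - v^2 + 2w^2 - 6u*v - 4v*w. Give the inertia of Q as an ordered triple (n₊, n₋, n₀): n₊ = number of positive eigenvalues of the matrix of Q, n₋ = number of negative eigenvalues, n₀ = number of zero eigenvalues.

(1, 2, 0)

The symmetric matrix is A = [[-4, -3, 0], [-3, -1, -2], [0, -2, 2]].
Row-reducing A symmetrically gives the diagonal entries -4, 5/4, -6/5.
That gives 1 positive, 2 negative pivots.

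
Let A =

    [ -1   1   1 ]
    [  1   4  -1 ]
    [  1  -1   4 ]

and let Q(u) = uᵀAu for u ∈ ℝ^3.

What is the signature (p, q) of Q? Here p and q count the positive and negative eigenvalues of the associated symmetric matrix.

(2, 1)

Congruent diagonalization of A (simultaneous row and column reduction) yields pivots -1, 5, 5.
Counting signs: 2 positive, 1 negative.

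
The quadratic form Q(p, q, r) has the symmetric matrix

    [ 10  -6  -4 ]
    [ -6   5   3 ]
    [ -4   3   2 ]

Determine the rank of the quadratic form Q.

Row-reducing A symmetrically gives the diagonal entries 10, 7/5, 1/7.
Counting signs: 3 positive.
The rank is the number of nonzero pivots: 3.

3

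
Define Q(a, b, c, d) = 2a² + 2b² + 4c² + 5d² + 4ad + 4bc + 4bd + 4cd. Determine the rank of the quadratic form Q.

4

The symmetric matrix is A = [[2, 0, 0, 2], [0, 2, 2, 2], [0, 2, 4, 2], [2, 2, 2, 5]].
Applying the same elementary operations to the rows and columns of A produces a congruent diagonal matrix with entries 2, 2, 2, 1.
So there are 4 positive pivots.
The rank is the number of nonzero pivots: 4.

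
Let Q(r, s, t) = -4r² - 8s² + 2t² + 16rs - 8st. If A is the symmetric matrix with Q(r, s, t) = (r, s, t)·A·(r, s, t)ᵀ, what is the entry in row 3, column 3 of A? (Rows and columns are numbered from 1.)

2

The coefficient of t² in Q is 2, and that is exactly A[3,3].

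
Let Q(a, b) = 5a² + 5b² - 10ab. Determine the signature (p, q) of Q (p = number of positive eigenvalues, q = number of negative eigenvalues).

The symmetric matrix is A = [[5, -5], [-5, 5]].
Applying the same elementary operations to the rows and columns of A produces a congruent diagonal matrix with entries 5, 0.
Counting signs: 1 positive, 1 zero.

(1, 0)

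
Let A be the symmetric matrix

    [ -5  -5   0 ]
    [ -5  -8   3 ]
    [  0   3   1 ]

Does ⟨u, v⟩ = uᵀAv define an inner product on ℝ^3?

no

Applying the same elementary operations to the rows and columns of A produces a congruent diagonal matrix with entries -5, -3, 4.
So there are 1 positive, 2 negative pivots.
Hence Q is indefinite.
⟨·,·⟩ is an inner product exactly when A is positive definite.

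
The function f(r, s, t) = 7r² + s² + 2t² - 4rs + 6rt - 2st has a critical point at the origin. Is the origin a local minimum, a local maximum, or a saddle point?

The Hessian at the origin is H = [[14, -4, 6], [-4, 2, -2], [6, -2, 4]].
Symmetric row and column elimination reduces H to a congruent diagonal form with pivots 14, 6/7, 4/3.
So there are 3 positive pivots.
H is positive definite, so the origin is a strict local minimum.

local minimum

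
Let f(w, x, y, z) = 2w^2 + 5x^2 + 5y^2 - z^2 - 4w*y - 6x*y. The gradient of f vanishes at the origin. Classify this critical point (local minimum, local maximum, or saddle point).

saddle point

The Hessian at the origin is H = [[4, 0, -4, 0], [0, 10, -6, 0], [-4, -6, 10, 0], [0, 0, 0, -2]].
Congruent diagonalization of H (simultaneous row and column reduction) yields pivots 4, 10, 12/5, -2.
That gives 3 positive, 1 negative pivots.
H is indefinite, so the origin is a saddle point.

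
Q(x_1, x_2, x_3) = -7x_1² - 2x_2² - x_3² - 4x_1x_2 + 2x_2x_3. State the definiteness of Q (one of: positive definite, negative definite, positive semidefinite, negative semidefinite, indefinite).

negative definite

The symmetric matrix of Q is A = [[-7, -2, 0], [-2, -2, 1], [0, 1, -1]].
Leading principal minors: Δ_1 = -7, Δ_2 = 10, Δ_3 = -3.
The signs alternate starting with Δ_1 < 0, so by Sylvester's criterion Q is negative definite.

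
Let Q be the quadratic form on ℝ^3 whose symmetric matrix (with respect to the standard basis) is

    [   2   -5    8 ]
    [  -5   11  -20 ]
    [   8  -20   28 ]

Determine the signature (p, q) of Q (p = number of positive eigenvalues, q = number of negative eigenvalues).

(1, 2)

Row-reducing A symmetrically gives the diagonal entries 2, -3/2, -4.
So there are 1 positive, 2 negative pivots.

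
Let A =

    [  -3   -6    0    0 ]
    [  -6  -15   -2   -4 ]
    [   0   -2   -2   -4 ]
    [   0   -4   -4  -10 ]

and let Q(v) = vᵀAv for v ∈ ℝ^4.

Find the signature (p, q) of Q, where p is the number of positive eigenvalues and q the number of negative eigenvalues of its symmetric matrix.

(0, 4)

Row-reducing A symmetrically gives the diagonal entries -3, -3, -2/3, -2.
So there are 4 negative pivots.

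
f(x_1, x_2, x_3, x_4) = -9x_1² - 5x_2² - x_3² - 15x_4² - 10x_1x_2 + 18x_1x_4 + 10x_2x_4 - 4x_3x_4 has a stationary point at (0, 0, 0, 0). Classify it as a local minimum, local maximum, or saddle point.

local maximum

The Hessian at the origin is H = [[-18, -10, 0, 18], [-10, -10, 0, 10], [0, 0, -2, -4], [18, 10, -4, -30]].
Symmetric row and column elimination reduces H to a congruent diagonal form with pivots -18, -40/9, -2, -4.
So there are 4 negative pivots.
H is negative definite, so the origin is a strict local maximum.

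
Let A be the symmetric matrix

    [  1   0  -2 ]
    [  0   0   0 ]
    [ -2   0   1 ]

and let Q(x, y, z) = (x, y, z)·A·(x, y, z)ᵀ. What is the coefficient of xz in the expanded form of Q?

The coefficient of xz is A[1,3] + A[3,1] = 2·(-2) = -4.

-4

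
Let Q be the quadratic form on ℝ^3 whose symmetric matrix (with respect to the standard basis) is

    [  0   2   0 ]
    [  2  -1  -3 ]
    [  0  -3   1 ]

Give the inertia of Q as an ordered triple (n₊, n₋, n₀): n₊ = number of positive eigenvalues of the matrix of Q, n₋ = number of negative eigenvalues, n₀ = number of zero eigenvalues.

By Sylvester's law of inertia any congruent diagonalization of A has 2 positive, 1 negative and 0 zero entries.

(2, 1, 0)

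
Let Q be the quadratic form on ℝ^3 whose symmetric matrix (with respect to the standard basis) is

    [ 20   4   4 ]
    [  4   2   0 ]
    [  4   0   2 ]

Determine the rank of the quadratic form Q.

Congruent diagonalization of A (simultaneous row and column reduction) yields pivots 20, 6/5, 2/3.
So there are 3 positive pivots.
The rank is the number of nonzero pivots: 3.

3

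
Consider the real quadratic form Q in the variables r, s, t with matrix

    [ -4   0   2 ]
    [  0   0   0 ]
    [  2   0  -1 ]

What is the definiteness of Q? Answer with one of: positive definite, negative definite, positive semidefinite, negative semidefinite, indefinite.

Row-reducing A symmetrically gives the diagonal entries -4, 0, 0.
Counting signs: 1 negative, 2 zero.
Hence Q is negative semidefinite.

negative semidefinite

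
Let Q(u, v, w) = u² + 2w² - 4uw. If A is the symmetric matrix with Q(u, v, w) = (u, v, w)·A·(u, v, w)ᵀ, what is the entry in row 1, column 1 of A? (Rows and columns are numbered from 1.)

1

The coefficient of u² in Q is 1, and that is exactly A[1,1].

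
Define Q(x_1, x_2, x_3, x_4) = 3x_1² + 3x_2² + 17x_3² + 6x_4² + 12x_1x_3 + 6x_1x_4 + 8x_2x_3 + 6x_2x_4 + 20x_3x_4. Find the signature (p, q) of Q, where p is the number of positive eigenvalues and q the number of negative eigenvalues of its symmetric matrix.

(2, 1)

The associated matrix is A = [[3, 0, 6, 3], [0, 3, 4, 3], [6, 4, 17, 10], [3, 3, 10, 6]].
Symmetric row and column elimination reduces A to a congruent diagonal form with pivots 3, 3, -1/3, 0.
That gives 2 positive, 1 negative, 1 zero pivots.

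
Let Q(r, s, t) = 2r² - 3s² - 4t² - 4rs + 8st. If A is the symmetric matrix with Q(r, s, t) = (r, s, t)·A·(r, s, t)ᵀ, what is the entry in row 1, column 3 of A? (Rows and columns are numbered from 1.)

0

The coefficient of r·t in Q is 0. For a symmetric A this equals A[1,3] + A[3,1] = 2·A[1,3].
So A[1,3] = 0/2 = 0.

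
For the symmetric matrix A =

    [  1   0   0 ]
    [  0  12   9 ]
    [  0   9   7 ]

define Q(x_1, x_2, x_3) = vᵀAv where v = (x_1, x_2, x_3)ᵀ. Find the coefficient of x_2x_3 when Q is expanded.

18

The coefficient of x_2x_3 is A[2,3] + A[3,2] = 2·9 = 18.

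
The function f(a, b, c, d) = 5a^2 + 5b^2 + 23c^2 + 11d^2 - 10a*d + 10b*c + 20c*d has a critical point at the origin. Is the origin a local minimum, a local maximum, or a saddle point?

The Hessian at the origin is H = [[10, 0, 0, -10], [0, 10, 10, 0], [0, 10, 46, 20], [-10, 0, 20, 22]].
Symmetric row and column elimination reduces H to a congruent diagonal form with pivots 10, 10, 36, 8/9.
So there are 4 positive pivots.
H is positive definite, so the origin is a strict local minimum.

local minimum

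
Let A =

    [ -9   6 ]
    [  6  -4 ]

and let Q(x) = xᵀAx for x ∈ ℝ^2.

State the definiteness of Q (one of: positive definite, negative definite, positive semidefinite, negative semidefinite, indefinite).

For the 2×2 matrix [[-9, 6], [6, -4]]: det = -9·-4 − (6)² = 0, trace = -13.
det = 0 so one eigenvalue is zero; the form is semidefinite with the sign of the trace.

negative semidefinite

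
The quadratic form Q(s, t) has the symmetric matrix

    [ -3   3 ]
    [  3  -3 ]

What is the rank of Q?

1

Symmetric row and column elimination reduces A to a congruent diagonal form with pivots -3, 0.
So there are 1 negative, 1 zero pivots.
The rank is the number of nonzero pivots: 1.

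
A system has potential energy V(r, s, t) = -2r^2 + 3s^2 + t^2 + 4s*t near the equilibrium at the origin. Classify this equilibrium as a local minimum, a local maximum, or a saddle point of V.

saddle point

The Hessian at the origin is H = [[-4, 0, 0], [0, 6, 4], [0, 4, 2]].
Congruent diagonalization of H (simultaneous row and column reduction) yields pivots -4, 6, -2/3.
That gives 1 positive, 2 negative pivots.
H is indefinite, so the origin is a saddle point.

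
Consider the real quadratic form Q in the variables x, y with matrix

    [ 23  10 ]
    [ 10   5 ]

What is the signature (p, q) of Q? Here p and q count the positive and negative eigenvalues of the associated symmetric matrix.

(2, 0)

Row-reducing A symmetrically gives the diagonal entries 23, 15/23.
That gives 2 positive pivots.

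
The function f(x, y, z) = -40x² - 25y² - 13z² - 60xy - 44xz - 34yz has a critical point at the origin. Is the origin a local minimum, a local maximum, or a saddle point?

The Hessian at the origin is H = [[-80, -60, -44], [-60, -50, -34], [-44, -34, -26]].
Symmetric row and column elimination reduces H to a congruent diagonal form with pivots -80, -5, -8/5.
That gives 3 negative pivots.
H is negative definite, so the origin is a strict local maximum.

local maximum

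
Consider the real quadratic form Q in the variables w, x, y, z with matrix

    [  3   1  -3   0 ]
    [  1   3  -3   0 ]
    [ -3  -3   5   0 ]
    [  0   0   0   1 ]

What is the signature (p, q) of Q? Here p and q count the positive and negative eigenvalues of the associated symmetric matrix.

(4, 0)

Row-reducing A symmetrically gives the diagonal entries 3, 8/3, 1/2, 1.
That gives 4 positive pivots.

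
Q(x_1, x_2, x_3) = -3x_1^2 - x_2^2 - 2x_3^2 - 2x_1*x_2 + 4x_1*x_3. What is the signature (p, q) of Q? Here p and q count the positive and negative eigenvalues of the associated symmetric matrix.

The associated matrix is A = [[-3, -1, 2], [-1, -1, 0], [2, 0, -2]].
Congruent diagonalization of A (simultaneous row and column reduction) yields pivots -3, -2/3, 0.
So there are 2 negative, 1 zero pivots.

(0, 2)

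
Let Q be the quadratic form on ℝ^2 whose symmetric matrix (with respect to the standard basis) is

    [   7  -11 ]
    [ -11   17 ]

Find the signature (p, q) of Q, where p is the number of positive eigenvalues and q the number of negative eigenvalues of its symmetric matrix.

(1, 1)

An LDLᵀ factorisation of A has diagonal entries 7, -2/7.
So there are 1 positive, 1 negative pivots.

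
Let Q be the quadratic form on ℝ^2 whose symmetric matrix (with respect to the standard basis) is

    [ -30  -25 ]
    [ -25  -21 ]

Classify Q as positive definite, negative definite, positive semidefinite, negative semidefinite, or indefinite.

For the 2×2 matrix [[-30, -25], [-25, -21]]: det = -30·-21 − (-25)² = 5, trace = -51.
det > 0 so both eigenvalues share the sign of the trace; trace = -51 < 0 ⇒ both negative.

negative definite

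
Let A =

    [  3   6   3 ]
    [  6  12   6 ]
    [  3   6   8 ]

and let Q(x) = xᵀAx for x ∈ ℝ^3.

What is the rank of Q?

2

Congruent diagonalization of A (simultaneous row and column reduction) yields pivots 3, 0, 5.
So there are 2 positive, 1 zero pivots.
The rank is the number of nonzero pivots: 2.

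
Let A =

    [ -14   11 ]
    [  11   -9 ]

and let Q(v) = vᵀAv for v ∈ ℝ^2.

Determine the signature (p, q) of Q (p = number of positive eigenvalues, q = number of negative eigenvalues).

(0, 2)

Congruent diagonalization of A (simultaneous row and column reduction) yields pivots -14, -5/14.
So there are 2 negative pivots.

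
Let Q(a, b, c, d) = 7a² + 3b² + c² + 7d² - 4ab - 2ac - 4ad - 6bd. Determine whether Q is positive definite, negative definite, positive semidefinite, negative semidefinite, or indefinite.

The associated matrix is A = [[7, -2, -1, -2], [-2, 3, 0, -3], [-1, 0, 1, 0], [-2, -3, 0, 7]].
Symmetric row and column elimination reduces A to a congruent diagonal form with pivots 7, 17/7, 14/17, 4/7.
That gives 4 positive pivots.
Hence Q is positive definite.

positive definite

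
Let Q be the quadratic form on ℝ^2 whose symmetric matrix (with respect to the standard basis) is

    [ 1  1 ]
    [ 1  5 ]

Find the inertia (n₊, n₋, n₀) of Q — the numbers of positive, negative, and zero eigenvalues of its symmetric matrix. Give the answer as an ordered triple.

(2, 0, 0)

Row-reducing A symmetrically gives the diagonal entries 1, 4.
So there are 2 positive pivots.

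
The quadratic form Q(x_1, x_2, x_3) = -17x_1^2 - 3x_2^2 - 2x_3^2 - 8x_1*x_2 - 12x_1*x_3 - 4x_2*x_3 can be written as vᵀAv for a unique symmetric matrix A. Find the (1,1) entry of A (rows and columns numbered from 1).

The coefficient of x_1^2 in Q is -17, and that is exactly A[1,1].

-17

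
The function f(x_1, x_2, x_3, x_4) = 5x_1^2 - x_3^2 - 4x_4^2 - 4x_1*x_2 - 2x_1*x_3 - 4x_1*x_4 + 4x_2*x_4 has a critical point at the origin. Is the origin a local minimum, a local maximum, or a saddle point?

saddle point

The Hessian at the origin is H = [[10, -4, -2, -4], [-4, 0, 0, 4], [-2, 0, -2, 0], [-4, 4, 0, -8]].
Row-reducing H symmetrically gives the diagonal entries 10, -8/5, -2, -4.
Counting signs: 1 positive, 3 negative.
H is indefinite, so the origin is a saddle point.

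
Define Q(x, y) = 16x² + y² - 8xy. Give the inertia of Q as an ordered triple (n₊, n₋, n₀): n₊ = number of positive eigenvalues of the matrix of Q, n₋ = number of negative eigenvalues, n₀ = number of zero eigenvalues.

(1, 0, 1)

Write A = [[16, -4], [-4, 1]].
Congruent diagonalization of A (simultaneous row and column reduction) yields pivots 16, 0.
That gives 1 positive, 1 zero pivots.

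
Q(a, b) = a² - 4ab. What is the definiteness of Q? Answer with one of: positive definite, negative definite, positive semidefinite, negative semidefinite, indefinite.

indefinite

Write A = [[1, -2], [-2, 0]].
An LDLᵀ factorisation of A has diagonal entries 1, -4.
Counting signs: 1 positive, 1 negative.
Hence Q is indefinite.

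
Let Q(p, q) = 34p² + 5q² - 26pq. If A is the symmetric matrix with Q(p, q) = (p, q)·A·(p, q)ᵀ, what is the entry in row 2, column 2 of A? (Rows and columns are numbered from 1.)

The coefficient of q² in Q is 5, and that is exactly A[2,2].

5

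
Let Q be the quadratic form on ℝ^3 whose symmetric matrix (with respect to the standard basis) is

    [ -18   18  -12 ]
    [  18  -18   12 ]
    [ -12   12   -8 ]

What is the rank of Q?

1

Congruent diagonalization of A (simultaneous row and column reduction) yields pivots -18, 0, 0.
Counting signs: 1 negative, 2 zero.
The rank is the number of nonzero pivots: 1.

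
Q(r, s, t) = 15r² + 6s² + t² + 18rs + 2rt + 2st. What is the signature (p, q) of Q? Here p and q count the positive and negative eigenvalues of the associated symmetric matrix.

(3, 0)

The symmetric matrix is A = [[15, 9, 1], [9, 6, 1], [1, 1, 1]].
Applying the same elementary operations to the rows and columns of A produces a congruent diagonal matrix with entries 15, 3/5, 2/3.
Counting signs: 3 positive.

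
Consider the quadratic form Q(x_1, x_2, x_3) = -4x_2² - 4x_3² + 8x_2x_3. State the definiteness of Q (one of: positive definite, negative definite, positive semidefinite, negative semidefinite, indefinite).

negative semidefinite

Write A = [[0, 0, 0], [0, -4, 4], [0, 4, -4]].
Congruent diagonalization of A (simultaneous row and column reduction) yields pivots 0, -4, 0.
So there are 1 negative, 2 zero pivots.
Hence Q is negative semidefinite.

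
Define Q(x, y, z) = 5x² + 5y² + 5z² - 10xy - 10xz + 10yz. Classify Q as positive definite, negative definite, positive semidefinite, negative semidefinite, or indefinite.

positive semidefinite

Write A = [[5, -5, -5], [-5, 5, 5], [-5, 5, 5]].
Symmetric row and column elimination reduces A to a congruent diagonal form with pivots 5, 0, 0.
Counting signs: 1 positive, 2 zero.
Hence Q is positive semidefinite.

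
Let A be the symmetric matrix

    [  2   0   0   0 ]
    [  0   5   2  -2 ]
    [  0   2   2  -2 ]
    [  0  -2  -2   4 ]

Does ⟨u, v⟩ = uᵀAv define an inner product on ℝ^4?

Leading principal minors: Δ_1 = 2, Δ_2 = 10, Δ_3 = 12, Δ_4 = 24.
All leading principal minors are positive, so by Sylvester's criterion Q is positive definite.
⟨·,·⟩ is an inner product exactly when A is positive definite.

yes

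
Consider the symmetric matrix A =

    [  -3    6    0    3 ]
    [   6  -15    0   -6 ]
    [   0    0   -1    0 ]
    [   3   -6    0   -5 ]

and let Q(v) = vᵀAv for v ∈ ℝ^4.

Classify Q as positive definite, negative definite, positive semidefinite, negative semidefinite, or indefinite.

An LDLᵀ factorisation of A has diagonal entries -3, -3, -1, -2.
Counting signs: 4 negative.
Hence Q is negative definite.

negative definite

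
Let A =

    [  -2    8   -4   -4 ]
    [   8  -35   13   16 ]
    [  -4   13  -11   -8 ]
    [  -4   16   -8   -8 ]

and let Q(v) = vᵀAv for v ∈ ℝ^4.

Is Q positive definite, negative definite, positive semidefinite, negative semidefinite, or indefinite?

negative semidefinite

Symmetric row and column elimination reduces A to a congruent diagonal form with pivots -2, -3, 0, 0.
So there are 2 negative, 2 zero pivots.
Hence Q is negative semidefinite.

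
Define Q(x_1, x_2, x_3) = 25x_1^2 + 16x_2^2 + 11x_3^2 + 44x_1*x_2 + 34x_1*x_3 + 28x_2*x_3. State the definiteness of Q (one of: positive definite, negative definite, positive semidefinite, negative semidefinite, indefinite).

indefinite

Write A = [[25, 22, 17], [22, 16, 14], [17, 14, 11]].
Applying the same elementary operations to the rows and columns of A produces a congruent diagonal matrix with entries 25, -84/25, -2/7.
Counting signs: 1 positive, 2 negative.
Hence Q is indefinite.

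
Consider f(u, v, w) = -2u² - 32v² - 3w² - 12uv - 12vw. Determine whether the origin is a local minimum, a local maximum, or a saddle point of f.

local maximum

The Hessian at the origin is H = [[-4, -12, 0], [-12, -64, -12], [0, -12, -6]].
An LDLᵀ factorisation of H has diagonal entries -4, -28, -6/7.
So there are 3 negative pivots.
H is negative definite, so the origin is a strict local maximum.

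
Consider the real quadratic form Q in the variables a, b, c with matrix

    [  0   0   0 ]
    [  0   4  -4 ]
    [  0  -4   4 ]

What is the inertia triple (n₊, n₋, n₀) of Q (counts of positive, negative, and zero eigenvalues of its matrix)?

(1, 0, 2)

Congruent diagonalization of A (simultaneous row and column reduction) yields pivots 0, 4, 0.
That gives 1 positive, 2 zero pivots.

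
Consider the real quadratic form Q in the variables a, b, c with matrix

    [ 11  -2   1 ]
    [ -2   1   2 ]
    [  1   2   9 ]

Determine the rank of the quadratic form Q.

3

An LDLᵀ factorisation of A has diagonal entries 11, 7/11, 10/7.
So there are 3 positive pivots.
The rank is the number of nonzero pivots: 3.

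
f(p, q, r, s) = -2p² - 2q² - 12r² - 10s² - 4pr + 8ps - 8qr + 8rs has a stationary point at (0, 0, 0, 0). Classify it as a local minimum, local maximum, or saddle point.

The Hessian at the origin is H = [[-4, 0, -4, 8], [0, -4, -8, 0], [-4, -8, -24, 8], [8, 0, 8, -20]].
Congruent diagonalization of H (simultaneous row and column reduction) yields pivots -4, -4, -4, -4.
So there are 4 negative pivots.
H is negative definite, so the origin is a strict local maximum.

local maximum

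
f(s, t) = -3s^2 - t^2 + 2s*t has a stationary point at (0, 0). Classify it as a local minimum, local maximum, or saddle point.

The Hessian at the origin is H = [[-6, 2], [2, -2]].
det H = -6·-2 − (2)² = 8 > 0 and H[1,1] = -6 < 0, so H is negative definite.
Therefore the origin is a local maximum.

local maximum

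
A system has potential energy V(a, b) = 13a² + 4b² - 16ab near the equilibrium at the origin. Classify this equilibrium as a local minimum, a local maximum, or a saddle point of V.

The Hessian at the origin is H = [[26, -16], [-16, 8]].
det H = 26·8 − (-16)² = -48 < 0, so H is indefinite.
Therefore the origin is a saddle point.

saddle point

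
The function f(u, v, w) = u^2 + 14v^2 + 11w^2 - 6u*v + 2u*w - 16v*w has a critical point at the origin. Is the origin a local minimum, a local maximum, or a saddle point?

The Hessian at the origin is H = [[2, -6, 2], [-6, 28, -16], [2, -16, 22]].
Applying the same elementary operations to the rows and columns of H produces a congruent diagonal matrix with entries 2, 10, 10.
That gives 3 positive pivots.
H is positive definite, so the origin is a strict local minimum.

local minimum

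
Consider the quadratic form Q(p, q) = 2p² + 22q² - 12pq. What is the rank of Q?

The symmetric matrix is A = [[2, -6], [-6, 22]].
Congruent diagonalization of A (simultaneous row and column reduction) yields pivots 2, 4.
Counting signs: 2 positive.
The rank is the number of nonzero pivots: 2.

2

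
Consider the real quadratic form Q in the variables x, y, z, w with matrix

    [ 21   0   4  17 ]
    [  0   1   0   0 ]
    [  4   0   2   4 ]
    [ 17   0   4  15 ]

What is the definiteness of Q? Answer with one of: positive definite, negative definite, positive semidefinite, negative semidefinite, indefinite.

Congruent diagonalization of A (simultaneous row and column reduction) yields pivots 21, 1, 26/21, 10/13.
That gives 4 positive pivots.
Hence Q is positive definite.

positive definite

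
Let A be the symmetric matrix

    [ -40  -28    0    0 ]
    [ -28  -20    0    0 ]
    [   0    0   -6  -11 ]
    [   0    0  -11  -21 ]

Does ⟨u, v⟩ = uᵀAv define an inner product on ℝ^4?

no

Congruent diagonalization of A (simultaneous row and column reduction) yields pivots -40, -2/5, -6, -5/6.
So there are 4 negative pivots.
Hence Q is negative definite.
⟨·,·⟩ is an inner product exactly when A is positive definite.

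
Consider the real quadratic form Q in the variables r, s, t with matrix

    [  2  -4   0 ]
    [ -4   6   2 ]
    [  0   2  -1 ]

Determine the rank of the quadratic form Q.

An LDLᵀ factorisation of A has diagonal entries 2, -2, 1.
Counting signs: 2 positive, 1 negative.
The rank is the number of nonzero pivots: 3.

3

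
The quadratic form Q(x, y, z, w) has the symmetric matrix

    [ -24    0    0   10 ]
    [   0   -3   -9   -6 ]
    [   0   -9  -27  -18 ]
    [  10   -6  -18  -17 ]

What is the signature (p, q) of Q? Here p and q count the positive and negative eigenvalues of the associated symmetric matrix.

(0, 3)

Row-reducing A symmetrically gives the diagonal entries -24, -3, 0, -5/6.
Counting signs: 3 negative, 1 zero.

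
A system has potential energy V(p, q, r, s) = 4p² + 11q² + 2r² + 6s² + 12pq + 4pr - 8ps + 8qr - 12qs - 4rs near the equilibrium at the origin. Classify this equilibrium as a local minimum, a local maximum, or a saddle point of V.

The Hessian at the origin is H = [[8, 12, 4, -8], [12, 22, 8, -12], [4, 8, 4, -4], [-8, -12, -4, 12]].
Applying the same elementary operations to the rows and columns of H produces a congruent diagonal matrix with entries 8, 4, 1, 4.
That gives 4 positive pivots.
H is positive definite, so the origin is a strict local minimum.

local minimum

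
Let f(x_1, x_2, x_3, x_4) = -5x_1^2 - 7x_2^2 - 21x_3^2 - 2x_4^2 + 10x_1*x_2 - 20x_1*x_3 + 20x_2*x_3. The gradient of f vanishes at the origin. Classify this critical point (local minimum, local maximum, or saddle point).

local maximum

The Hessian at the origin is H = [[-10, 10, -20, 0], [10, -14, 20, 0], [-20, 20, -42, 0], [0, 0, 0, -4]].
Row-reducing H symmetrically gives the diagonal entries -10, -4, -2, -4.
That gives 4 negative pivots.
H is negative definite, so the origin is a strict local maximum.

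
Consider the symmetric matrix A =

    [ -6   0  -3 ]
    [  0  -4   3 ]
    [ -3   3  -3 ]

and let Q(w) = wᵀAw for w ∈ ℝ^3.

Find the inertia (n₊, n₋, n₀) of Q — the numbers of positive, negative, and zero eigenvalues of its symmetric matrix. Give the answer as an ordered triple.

Applying the same elementary operations to the rows and columns of A produces a congruent diagonal matrix with entries -6, -4, 3/4.
So there are 1 positive, 2 negative pivots.

(1, 2, 0)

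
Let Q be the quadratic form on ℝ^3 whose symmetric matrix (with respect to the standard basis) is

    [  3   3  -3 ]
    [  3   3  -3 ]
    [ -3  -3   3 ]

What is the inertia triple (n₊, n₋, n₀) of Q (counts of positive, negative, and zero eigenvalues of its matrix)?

Congruent diagonalization of A (simultaneous row and column reduction) yields pivots 3, 0, 0.
So there are 1 positive, 2 zero pivots.

(1, 0, 2)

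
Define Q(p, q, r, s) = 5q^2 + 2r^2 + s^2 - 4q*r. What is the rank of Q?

The symmetric matrix is A = [[0, 0, 0, 0], [0, 5, -2, 0], [0, -2, 2, 0], [0, 0, 0, 1]].
Congruent diagonalization of A (simultaneous row and column reduction) yields pivots 0, 5, 6/5, 1.
Counting signs: 3 positive, 1 zero.
The rank is the number of nonzero pivots: 3.

3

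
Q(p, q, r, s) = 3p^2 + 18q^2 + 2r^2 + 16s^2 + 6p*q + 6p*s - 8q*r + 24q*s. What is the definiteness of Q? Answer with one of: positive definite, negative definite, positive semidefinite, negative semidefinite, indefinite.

positive definite

The symmetric matrix of Q is A = [[3, 3, 0, 3], [3, 18, -4, 12], [0, -4, 2, 0], [3, 12, 0, 16]].
Leading principal minors: Δ_1 = 3, Δ_2 = 45, Δ_3 = 42, Δ_4 = 60.
All leading principal minors are positive, so by Sylvester's criterion Q is positive definite.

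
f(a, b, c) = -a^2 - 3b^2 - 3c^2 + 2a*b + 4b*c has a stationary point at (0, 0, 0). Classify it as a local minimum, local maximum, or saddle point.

The Hessian at the origin is H = [[-2, 2, 0], [2, -6, 4], [0, 4, -6]].
Row-reducing H symmetrically gives the diagonal entries -2, -4, -2.
Counting signs: 3 negative.
H is negative definite, so the origin is a strict local maximum.

local maximum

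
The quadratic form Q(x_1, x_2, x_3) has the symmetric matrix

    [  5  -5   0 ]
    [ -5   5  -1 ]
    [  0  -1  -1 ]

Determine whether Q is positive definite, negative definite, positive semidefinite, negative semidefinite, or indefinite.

indefinite

A is congruent to a diagonal matrix with 2 positive, 1 negative and 0 zero entries, so Q is indefinite.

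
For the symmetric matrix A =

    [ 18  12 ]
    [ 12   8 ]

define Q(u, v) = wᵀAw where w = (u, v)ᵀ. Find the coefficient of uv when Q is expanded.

24

The coefficient of uv is A[1,2] + A[2,1] = 2·12 = 24.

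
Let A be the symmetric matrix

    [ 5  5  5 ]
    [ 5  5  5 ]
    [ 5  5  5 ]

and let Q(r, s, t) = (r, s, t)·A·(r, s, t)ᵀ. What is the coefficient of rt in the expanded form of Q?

The coefficient of rt is A[1,3] + A[3,1] = 2·5 = 10.

10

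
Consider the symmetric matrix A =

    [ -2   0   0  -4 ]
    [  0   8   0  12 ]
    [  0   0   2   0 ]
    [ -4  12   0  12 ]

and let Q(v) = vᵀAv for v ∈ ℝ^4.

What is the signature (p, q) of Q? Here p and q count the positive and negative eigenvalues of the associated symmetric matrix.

Applying the same elementary operations to the rows and columns of A produces a congruent diagonal matrix with entries -2, 8, 2, 2.
Counting signs: 3 positive, 1 negative.

(3, 1)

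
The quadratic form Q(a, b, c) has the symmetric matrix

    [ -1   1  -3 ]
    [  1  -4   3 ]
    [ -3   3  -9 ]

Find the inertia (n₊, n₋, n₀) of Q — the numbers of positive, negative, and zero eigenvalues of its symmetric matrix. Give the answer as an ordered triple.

(0, 2, 1)

Congruent diagonalization of A (simultaneous row and column reduction) yields pivots -1, -3, 0.
Counting signs: 2 negative, 1 zero.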